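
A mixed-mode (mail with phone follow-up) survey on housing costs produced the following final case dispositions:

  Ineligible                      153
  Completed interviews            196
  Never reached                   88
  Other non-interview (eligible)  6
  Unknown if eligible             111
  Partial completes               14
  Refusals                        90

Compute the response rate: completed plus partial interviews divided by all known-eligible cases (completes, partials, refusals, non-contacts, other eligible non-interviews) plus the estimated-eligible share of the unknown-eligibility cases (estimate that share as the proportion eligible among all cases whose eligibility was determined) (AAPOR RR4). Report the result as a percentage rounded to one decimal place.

Numerator → 196 + 14 = 210
Known eligible → 196 + 14 + 90 + 88 + 6 = 394
e = 394 / (394 + 153) = 394 / 547 = 0.7203
e × U → 0.7203 × 111 = 79.95
Base → 394 + 79.95 = 473.95
RR4 = 210 / 473.95 = 0.4431

44.3%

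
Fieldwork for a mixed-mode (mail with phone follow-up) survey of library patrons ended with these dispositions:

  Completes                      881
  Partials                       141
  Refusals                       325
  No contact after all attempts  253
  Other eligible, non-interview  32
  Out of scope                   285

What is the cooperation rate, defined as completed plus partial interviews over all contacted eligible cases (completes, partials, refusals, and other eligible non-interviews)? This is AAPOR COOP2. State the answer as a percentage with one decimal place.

Num → 881 + 141 = 1022
Base → 881 + 141 + 325 + 32 = 1379
COOP2 = 1022 / 1379 = 0.7411

74.1%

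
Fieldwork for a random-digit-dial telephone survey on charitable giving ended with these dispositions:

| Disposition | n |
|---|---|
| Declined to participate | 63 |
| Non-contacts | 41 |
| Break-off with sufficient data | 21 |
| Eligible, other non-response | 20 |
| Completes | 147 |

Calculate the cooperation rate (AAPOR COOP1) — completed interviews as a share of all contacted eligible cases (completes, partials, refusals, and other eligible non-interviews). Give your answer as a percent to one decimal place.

Numerator: 147
Denom: 147 + 21 + 63 + 20 = 251
COOP1 = 147 / 251 = 0.5857

58.6%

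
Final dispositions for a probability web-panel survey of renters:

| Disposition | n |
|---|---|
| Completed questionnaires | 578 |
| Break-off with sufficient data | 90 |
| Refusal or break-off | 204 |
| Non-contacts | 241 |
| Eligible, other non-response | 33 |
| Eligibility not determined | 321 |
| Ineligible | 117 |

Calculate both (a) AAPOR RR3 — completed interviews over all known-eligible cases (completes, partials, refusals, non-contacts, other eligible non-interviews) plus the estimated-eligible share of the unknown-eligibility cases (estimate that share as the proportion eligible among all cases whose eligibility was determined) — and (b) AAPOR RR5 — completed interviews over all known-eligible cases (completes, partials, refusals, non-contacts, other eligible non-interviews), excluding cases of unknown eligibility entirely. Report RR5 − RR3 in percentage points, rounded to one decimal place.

Top → 578
Determined eligible → 578 + 90 + 204 + 241 + 33 = 1146
e = 1146 / (1146 + 117) = 1146 / 1263 = 0.9074
e × U → 0.9074 × 321 = 291.28
Denom → 1146 + 291.28 = 1437.28
RR3 = 578 / 1437.28 = 0.4021
Denom → 578 + 90 + 204 + 241 + 33 = 1146
RR5 = 578 / 1146 = 0.5044
Difference = 50.44 − 40.21 = 10.23 percentage points

10.2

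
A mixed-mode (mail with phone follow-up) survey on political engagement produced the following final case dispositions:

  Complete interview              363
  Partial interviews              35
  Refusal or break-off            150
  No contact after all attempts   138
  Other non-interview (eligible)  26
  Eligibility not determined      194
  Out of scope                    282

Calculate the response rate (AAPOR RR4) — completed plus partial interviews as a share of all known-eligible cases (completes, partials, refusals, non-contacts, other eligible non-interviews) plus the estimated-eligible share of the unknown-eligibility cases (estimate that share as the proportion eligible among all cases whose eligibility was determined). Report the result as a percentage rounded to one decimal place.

46.8%

Num = 363 + 35 = 398
Eligible (known) = 363 + 35 + 150 + 138 + 26 = 712
e = 712 / (712 + 282) = 712 / 994 = 0.7163
e × U = 0.7163 × 194 = 138.96
Base = 712 + 138.96 = 850.96
RR4 = 398 / 850.96 = 0.4677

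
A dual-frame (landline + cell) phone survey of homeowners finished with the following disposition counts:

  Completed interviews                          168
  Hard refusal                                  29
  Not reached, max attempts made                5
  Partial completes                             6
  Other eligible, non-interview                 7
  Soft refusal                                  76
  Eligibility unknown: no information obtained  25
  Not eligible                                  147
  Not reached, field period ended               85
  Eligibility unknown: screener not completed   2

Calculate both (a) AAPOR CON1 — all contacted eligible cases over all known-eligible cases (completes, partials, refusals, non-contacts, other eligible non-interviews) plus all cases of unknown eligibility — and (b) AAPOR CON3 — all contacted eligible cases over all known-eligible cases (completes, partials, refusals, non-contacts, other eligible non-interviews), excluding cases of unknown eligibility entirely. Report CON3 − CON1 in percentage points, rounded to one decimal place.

5.1

Declined to participate = 29 + 76 = 105
Non-contacts = 85 + 5 = 90
Unknown eligibility = 2 + 25 = 27
Top → 168 + 6 + 105 + 7 = 286
Denominator → 168 + 6 + 105 + 90 + 7 + 27 = 403
CON1 = 286 / 403 = 0.7097
Denominator → 168 + 6 + 105 + 90 + 7 = 376
CON3 = 286 / 376 = 0.7606
Difference = 76.06 − 70.97 = 5.09 percentage points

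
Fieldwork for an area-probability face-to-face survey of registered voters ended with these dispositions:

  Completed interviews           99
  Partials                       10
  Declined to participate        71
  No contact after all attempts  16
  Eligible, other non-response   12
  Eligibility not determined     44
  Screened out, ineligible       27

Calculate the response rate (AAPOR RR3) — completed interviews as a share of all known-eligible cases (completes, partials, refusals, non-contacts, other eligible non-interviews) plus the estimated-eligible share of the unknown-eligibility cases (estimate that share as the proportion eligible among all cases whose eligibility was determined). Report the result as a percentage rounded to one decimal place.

40.1%

Top = 99
Determined eligible = 99 + 10 + 71 + 16 + 12 = 208
e = 208 / (208 + 27) = 208 / 235 = 0.8851
Estimated eligible among unknowns = 0.8851 × 44 = 38.94
Denominator = 208 + 38.94 = 246.94
RR3 = 99 / 246.94 = 0.4009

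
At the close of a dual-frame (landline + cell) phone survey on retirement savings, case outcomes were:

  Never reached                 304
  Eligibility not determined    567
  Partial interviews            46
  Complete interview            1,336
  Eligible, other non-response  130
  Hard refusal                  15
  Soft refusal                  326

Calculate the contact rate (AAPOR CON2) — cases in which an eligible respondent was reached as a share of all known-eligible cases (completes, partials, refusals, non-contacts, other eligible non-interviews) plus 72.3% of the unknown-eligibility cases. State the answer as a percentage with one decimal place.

72.2%

Refusal or break-off = 15 + 326 = 341
Numerator = 1336 + 46 + 341 + 130 = 1853
Determined eligible = 1336 + 46 + 341 + 304 + 130 = 2157
e × U = 0.7230 × 567 = 409.94
Denominator = 2157 + 409.94 = 2566.94
CON2 = 1853 / 2566.94 = 0.7219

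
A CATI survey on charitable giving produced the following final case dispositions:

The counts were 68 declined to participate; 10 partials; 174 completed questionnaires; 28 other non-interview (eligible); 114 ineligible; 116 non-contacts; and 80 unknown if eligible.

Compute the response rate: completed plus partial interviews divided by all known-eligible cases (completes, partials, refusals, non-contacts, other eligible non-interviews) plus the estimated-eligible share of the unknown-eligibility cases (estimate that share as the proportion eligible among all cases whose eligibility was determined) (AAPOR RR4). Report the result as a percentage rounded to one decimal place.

Numerator = 174 + 10 = 184
Determined eligible = 174 + 10 + 68 + 116 + 28 = 396
e = 396 / (396 + 114) = 396 / 510 = 0.7765
Eligible share of unknowns = 0.7765 × 80 = 62.12
Base = 396 + 62.12 = 458.12
RR4 = 184 / 458.12 = 0.4016

40.2%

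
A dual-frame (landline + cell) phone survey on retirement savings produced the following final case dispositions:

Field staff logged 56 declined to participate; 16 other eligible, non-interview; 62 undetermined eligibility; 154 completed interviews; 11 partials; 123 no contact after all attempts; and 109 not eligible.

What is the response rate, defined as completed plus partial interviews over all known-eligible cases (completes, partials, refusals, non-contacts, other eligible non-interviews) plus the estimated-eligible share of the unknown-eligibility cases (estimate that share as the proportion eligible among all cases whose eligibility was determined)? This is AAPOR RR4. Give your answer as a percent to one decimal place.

Top → 154 + 11 = 165
Known eligible → 154 + 11 + 56 + 123 + 16 = 360
e = 360 / (360 + 109) = 360 / 469 = 0.7676
Eligible share of unknowns → 0.7676 × 62 = 47.59
Denominator → 360 + 47.59 = 407.59
RR4 = 165 / 407.59 = 0.4048

40.5%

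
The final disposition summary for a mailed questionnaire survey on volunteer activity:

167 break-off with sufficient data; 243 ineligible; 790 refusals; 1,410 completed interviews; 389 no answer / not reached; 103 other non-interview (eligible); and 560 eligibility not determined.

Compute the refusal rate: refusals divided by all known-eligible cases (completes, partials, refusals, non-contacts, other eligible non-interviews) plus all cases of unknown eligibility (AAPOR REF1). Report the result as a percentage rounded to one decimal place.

23.1%

Num = 790
Base = 1410 + 167 + 790 + 389 + 103 + 560 = 3419
REF1 = 790 / 3419 = 0.2311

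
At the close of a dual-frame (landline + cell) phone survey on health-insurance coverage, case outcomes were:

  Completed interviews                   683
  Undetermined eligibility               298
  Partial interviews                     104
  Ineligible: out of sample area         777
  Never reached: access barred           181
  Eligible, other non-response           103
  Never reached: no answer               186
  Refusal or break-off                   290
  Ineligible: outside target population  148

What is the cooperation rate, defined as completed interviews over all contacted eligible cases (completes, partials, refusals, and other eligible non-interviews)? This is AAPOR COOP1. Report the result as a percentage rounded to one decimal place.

57.9%

Never reached = 186 + 181 = 367
Out of scope = 148 + 777 = 925
Num: 683
Denom: 683 + 104 + 290 + 103 = 1180
COOP1 = 683 / 1180 = 0.5788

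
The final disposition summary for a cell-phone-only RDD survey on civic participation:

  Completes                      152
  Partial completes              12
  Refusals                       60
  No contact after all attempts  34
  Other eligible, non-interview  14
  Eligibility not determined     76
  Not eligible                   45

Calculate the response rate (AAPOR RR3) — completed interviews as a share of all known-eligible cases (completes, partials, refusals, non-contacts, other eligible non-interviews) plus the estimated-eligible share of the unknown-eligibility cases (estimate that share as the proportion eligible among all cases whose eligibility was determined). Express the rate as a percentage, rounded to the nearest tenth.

Numerator = 152
Eligible (known) = 152 + 12 + 60 + 34 + 14 = 272
e = 272 / (272 + 45) = 272 / 317 = 0.8580
e × U = 0.8580 × 76 = 65.21
Denominator = 272 + 65.21 = 337.21
RR3 = 152 / 337.21 = 0.4508

45.1%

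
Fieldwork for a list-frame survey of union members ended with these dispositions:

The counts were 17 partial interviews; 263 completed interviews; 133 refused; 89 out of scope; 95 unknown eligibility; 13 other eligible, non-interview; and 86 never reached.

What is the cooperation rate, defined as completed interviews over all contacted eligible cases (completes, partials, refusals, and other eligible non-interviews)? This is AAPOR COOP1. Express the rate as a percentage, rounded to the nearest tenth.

Num: 263
Base: 263 + 17 + 133 + 13 = 426
COOP1 = 263 / 426 = 0.6174

61.7%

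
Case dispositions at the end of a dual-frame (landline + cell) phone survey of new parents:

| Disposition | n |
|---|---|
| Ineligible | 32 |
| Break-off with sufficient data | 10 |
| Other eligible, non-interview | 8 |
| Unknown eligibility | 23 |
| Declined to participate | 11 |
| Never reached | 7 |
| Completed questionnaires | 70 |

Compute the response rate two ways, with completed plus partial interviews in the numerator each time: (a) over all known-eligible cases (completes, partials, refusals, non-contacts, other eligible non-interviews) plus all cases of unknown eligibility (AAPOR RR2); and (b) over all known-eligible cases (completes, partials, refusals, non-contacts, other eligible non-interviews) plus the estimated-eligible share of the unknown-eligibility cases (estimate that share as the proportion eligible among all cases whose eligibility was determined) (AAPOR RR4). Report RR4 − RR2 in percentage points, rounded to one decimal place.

2.7

Num → 70 + 10 = 80
Denominator → 70 + 10 + 11 + 7 + 8 + 23 = 129
RR2 = 80 / 129 = 0.6202
Known eligible → 70 + 10 + 11 + 7 + 8 = 106
e = 106 / (106 + 32) = 106 / 138 = 0.7681
Estimated eligible among unknowns → 0.7681 × 23 = 17.67
Denominator → 106 + 17.67 = 123.67
RR4 = 80 / 123.67 = 0.6469
Difference = 64.69 − 62.02 = 2.67 percentage points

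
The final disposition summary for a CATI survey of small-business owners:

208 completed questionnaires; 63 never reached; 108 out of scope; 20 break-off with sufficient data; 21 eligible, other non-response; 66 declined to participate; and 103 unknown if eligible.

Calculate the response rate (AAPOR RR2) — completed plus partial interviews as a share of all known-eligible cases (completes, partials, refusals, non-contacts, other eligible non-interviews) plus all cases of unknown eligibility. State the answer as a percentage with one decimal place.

47.4%

Numerator = 208 + 20 = 228
Denom = 208 + 20 + 66 + 63 + 21 + 103 = 481
RR2 = 228 / 481 = 0.4740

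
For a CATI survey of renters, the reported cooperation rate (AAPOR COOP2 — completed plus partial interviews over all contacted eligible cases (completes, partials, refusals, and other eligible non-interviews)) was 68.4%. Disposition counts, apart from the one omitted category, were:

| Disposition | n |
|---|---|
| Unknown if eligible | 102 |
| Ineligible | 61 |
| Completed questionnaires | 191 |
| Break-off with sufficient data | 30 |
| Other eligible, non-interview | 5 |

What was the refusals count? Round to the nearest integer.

97

Num → 191 + 30 = 221
COOP2 = 221 / D = 0.684
D = 221 / 0.684 = 323.1
Remaining denominator categories sum to 226
refusals = 323.1 − 226 ≈ 97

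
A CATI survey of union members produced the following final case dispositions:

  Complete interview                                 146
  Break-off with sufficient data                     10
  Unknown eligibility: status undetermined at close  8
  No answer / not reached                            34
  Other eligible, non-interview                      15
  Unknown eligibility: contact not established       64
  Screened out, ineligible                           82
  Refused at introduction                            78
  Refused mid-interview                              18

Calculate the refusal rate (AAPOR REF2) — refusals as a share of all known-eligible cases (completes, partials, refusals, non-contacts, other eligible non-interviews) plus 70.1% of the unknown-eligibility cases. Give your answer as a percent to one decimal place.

Refusals = 78 + 18 = 96
Eligibility not determined = 64 + 8 = 72
Top = 96
Known eligible = 146 + 10 + 96 + 34 + 15 = 301
Eligible share of unknowns = 0.7010 × 72 = 50.47
Base = 301 + 50.47 = 351.47
REF2 = 96 / 351.47 = 0.2731

27.3%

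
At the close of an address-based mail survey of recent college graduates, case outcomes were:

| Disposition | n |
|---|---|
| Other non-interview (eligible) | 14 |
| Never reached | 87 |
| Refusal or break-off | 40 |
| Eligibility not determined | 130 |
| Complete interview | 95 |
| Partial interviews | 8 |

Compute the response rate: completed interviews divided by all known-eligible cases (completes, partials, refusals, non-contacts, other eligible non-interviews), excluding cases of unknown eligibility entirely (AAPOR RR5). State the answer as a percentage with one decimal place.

Numerator: 95
Denom: 95 + 8 + 40 + 87 + 14 = 244
RR5 = 95 / 244 = 0.3893

38.9%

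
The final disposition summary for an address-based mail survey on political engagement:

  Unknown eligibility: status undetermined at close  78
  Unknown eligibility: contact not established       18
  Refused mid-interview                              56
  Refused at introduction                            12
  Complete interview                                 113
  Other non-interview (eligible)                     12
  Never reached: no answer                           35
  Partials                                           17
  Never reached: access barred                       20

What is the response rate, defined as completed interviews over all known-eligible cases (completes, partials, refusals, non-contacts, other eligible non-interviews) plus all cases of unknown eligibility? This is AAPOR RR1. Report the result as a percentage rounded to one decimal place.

Refusal or break-off = 12 + 56 = 68
Non-contacts = 35 + 20 = 55
Undetermined eligibility = 18 + 78 = 96
Num = 113
Base = 113 + 17 + 68 + 55 + 12 + 96 = 361
RR1 = 113 / 361 = 0.3130

31.3%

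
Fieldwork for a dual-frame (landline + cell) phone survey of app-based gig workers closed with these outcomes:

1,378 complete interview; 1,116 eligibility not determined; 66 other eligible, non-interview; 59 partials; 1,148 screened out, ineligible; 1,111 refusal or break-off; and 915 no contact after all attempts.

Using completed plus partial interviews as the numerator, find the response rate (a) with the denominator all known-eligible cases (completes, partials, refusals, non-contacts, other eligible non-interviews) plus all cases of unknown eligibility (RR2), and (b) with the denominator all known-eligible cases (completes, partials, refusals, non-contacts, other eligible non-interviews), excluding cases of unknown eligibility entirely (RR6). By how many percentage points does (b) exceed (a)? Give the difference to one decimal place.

9.8

Numerator → 1378 + 59 = 1437
Denominator → 1378 + 59 + 1111 + 915 + 66 + 1116 = 4645
RR2 = 1437 / 4645 = 0.3094
Denominator → 1378 + 59 + 1111 + 915 + 66 = 3529
RR6 = 1437 / 3529 = 0.4072
Difference = 40.72 − 30.94 = 9.78 percentage points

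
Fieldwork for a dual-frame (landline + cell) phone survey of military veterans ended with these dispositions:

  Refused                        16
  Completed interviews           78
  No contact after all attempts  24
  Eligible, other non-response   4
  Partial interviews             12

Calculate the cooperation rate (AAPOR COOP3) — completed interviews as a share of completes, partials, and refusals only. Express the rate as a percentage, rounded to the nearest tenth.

73.6%

Num = 78
Denom = 78 + 12 + 16 = 106
COOP3 = 78 / 106 = 0.7358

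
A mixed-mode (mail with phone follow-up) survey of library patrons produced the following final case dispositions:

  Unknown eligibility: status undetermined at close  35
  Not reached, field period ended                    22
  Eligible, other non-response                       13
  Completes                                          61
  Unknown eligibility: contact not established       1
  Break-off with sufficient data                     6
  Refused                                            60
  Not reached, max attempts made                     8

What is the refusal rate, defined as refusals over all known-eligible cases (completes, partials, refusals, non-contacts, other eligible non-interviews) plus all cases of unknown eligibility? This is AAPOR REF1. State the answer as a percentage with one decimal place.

29.1%

Never reached = 22 + 8 = 30
Unknown if eligible = 1 + 35 = 36
Numerator → 60
Denominator → 61 + 6 + 60 + 30 + 13 + 36 = 206
REF1 = 60 / 206 = 0.2913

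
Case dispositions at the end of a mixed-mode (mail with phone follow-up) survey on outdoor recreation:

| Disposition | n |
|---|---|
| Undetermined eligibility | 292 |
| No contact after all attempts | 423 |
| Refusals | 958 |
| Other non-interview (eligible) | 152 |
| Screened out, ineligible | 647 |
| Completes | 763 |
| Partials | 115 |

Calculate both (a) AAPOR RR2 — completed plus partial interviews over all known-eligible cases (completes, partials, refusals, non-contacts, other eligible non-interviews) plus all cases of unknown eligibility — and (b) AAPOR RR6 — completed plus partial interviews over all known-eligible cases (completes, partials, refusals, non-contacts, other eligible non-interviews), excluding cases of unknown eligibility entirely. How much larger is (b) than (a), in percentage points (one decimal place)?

Numerator → 763 + 115 = 878
Denom → 763 + 115 + 958 + 423 + 152 + 292 = 2703
RR2 = 878 / 2703 = 0.3248
Denom → 763 + 115 + 958 + 423 + 152 = 2411
RR6 = 878 / 2411 = 0.3642
Difference = 36.42 − 32.48 = 3.94 percentage points

3.9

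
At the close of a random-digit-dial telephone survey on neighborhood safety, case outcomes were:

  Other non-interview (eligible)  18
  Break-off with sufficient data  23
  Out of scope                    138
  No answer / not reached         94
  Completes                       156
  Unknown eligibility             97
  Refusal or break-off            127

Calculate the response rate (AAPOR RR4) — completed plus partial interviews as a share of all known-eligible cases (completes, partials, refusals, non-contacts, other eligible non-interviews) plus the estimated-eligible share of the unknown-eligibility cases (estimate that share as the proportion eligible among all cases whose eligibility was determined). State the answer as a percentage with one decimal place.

Numerator = 156 + 23 = 179
Determined eligible = 156 + 23 + 127 + 94 + 18 = 418
e = 418 / (418 + 138) = 418 / 556 = 0.7518
Estimated eligible among unknowns = 0.7518 × 97 = 72.92
Base = 418 + 72.92 = 490.92
RR4 = 179 / 490.92 = 0.3646

36.5%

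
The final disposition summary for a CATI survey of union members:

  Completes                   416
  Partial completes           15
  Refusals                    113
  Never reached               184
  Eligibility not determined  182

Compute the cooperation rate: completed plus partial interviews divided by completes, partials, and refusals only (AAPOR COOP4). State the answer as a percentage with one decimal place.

79.2%

Top → 416 + 15 = 431
Base → 416 + 15 + 113 = 544
COOP4 = 431 / 544 = 0.7923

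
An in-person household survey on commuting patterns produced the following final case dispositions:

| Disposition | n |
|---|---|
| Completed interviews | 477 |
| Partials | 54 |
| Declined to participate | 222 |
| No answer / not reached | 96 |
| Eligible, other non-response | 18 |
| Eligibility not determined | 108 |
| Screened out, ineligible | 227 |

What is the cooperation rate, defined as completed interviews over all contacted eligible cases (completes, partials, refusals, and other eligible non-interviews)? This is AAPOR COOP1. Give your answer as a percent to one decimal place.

Top = 477
Denom = 477 + 54 + 222 + 18 = 771
COOP1 = 477 / 771 = 0.6187

61.9%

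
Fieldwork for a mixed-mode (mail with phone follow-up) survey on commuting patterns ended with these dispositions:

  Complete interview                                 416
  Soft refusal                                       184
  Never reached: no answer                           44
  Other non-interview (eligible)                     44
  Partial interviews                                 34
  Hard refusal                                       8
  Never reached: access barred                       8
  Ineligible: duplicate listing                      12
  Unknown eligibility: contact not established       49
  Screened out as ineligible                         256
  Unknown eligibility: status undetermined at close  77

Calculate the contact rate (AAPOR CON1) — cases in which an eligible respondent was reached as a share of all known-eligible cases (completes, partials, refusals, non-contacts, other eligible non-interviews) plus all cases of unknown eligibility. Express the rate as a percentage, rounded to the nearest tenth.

79.4%

Refusals = 8 + 184 = 192
Non-contacts = 44 + 8 = 52
Unknown if eligible = 49 + 77 = 126
Screened out, ineligible = 256 + 12 = 268
Top = 416 + 34 + 192 + 44 = 686
Denom = 416 + 34 + 192 + 52 + 44 + 126 = 864
CON1 = 686 / 864 = 0.7940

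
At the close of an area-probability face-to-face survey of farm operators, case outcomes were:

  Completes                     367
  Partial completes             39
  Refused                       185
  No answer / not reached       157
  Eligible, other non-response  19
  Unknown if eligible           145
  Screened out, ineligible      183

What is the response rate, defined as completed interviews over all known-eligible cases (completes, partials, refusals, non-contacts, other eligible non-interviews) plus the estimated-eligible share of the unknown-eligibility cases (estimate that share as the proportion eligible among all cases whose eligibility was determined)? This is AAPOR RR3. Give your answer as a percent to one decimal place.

Numerator = 367
Eligible (known) = 367 + 39 + 185 + 157 + 19 = 767
e = 767 / (767 + 183) = 767 / 950 = 0.8074
e × U = 0.8074 × 145 = 117.07
Base = 767 + 117.07 = 884.07
RR3 = 367 / 884.07 = 0.4151

41.5%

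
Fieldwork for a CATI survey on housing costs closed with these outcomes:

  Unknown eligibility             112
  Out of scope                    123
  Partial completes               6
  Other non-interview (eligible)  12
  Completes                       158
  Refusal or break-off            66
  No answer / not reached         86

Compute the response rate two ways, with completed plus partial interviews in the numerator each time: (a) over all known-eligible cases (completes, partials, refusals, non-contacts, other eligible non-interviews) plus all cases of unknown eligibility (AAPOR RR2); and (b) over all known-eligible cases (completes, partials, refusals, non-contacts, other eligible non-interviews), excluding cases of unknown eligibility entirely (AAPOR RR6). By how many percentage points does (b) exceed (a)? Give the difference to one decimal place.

Top → 158 + 6 = 164
Denom → 158 + 6 + 66 + 86 + 12 + 112 = 440
RR2 = 164 / 440 = 0.3727
Denom → 158 + 6 + 66 + 86 + 12 = 328
RR6 = 164 / 328 = 0.5000
Difference = 50.00 − 37.27 = 12.73 percentage points

12.7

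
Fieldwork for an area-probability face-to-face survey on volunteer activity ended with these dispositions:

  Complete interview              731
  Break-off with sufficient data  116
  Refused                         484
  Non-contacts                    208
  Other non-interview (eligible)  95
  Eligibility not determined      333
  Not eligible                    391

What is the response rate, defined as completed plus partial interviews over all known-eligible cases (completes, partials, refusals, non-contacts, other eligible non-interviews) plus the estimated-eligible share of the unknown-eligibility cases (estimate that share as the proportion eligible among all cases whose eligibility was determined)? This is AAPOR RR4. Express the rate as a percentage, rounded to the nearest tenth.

Top: 731 + 116 = 847
Eligible (known): 731 + 116 + 484 + 208 + 95 = 1634
e = 1634 / (1634 + 391) = 1634 / 2025 = 0.8069
Eligible share of unknowns: 0.8069 × 333 = 268.70
Denominator: 1634 + 268.70 = 1902.70
RR4 = 847 / 1902.70 = 0.4452

44.5%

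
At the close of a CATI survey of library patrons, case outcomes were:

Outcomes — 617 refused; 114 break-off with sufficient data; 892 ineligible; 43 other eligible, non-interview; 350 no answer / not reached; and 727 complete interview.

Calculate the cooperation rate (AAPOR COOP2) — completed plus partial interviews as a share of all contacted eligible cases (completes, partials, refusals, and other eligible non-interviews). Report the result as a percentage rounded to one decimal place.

56.0%

Numerator = 727 + 114 = 841
Denominator = 727 + 114 + 617 + 43 = 1501
COOP2 = 841 / 1501 = 0.5603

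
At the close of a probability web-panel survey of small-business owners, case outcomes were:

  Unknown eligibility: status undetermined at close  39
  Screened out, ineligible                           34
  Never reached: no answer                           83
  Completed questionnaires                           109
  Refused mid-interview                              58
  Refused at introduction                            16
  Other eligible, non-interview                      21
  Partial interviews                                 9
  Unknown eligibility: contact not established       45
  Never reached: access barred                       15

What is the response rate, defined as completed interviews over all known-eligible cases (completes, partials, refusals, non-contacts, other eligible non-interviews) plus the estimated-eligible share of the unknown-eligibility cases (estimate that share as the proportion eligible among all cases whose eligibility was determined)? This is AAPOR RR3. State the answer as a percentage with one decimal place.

Declined to participate = 16 + 58 = 74
No contact after all attempts = 83 + 15 = 98
Undetermined eligibility = 45 + 39 = 84
Numerator → 109
Determined eligible → 109 + 9 + 74 + 98 + 21 = 311
e = 311 / (311 + 34) = 311 / 345 = 0.9014
Estimated eligible among unknowns → 0.9014 × 84 = 75.72
Denom → 311 + 75.72 = 386.72
RR3 = 109 / 386.72 = 0.2819

28.2%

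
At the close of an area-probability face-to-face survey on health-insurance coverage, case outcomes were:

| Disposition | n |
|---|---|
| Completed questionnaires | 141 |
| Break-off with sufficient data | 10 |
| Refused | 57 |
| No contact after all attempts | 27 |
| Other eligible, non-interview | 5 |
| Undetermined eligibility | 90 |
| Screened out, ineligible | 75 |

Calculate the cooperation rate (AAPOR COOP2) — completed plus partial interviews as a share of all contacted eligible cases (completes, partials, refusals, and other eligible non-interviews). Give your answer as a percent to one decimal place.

Numerator = 141 + 10 = 151
Denom = 141 + 10 + 57 + 5 = 213
COOP2 = 151 / 213 = 0.7089

70.9%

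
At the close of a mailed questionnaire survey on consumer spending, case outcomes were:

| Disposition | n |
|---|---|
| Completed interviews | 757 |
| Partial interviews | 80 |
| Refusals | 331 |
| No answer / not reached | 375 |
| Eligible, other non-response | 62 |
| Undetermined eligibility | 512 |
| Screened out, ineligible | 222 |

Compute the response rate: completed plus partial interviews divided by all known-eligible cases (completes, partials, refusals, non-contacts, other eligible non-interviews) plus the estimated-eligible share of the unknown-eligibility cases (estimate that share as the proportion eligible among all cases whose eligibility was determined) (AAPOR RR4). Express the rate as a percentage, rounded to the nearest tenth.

40.7%

Numerator → 757 + 80 = 837
Eligible (known) → 757 + 80 + 331 + 375 + 62 = 1605
e = 1605 / (1605 + 222) = 1605 / 1827 = 0.8785
Estimated eligible among unknowns → 0.8785 × 512 = 449.79
Denom → 1605 + 449.79 = 2054.79
RR4 = 837 / 2054.79 = 0.4073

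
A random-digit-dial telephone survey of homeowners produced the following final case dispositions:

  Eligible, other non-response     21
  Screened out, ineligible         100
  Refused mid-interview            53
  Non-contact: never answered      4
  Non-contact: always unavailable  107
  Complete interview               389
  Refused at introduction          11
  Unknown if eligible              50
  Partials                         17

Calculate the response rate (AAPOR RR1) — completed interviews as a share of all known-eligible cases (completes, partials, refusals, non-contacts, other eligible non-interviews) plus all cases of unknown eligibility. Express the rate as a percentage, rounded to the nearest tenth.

59.7%

Refusal or break-off = 11 + 53 = 64
Never reached = 4 + 107 = 111
Numerator → 389
Denom → 389 + 17 + 64 + 111 + 21 + 50 = 652
RR1 = 389 / 652 = 0.5966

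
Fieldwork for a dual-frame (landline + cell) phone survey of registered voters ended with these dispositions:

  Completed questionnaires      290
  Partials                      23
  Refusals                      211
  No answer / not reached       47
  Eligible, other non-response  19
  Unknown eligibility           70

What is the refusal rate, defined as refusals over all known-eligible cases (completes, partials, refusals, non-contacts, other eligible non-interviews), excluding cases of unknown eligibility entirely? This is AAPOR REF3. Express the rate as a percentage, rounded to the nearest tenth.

35.8%

Numerator: 211
Denominator: 290 + 23 + 211 + 47 + 19 = 590
REF3 = 211 / 590 = 0.3576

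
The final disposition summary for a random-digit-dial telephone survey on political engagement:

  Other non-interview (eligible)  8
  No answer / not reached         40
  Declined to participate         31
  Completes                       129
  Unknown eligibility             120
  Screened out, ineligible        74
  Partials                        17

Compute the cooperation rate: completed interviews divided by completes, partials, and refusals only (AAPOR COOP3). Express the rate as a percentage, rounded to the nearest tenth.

72.9%

Top → 129
Denom → 129 + 17 + 31 = 177
COOP3 = 129 / 177 = 0.7288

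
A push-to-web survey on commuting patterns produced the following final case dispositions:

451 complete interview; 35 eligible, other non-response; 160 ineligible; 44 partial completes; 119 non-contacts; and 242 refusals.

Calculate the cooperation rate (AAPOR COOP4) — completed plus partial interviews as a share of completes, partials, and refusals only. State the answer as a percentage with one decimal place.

67.2%

Numerator = 451 + 44 = 495
Base = 451 + 44 + 242 = 737
COOP4 = 495 / 737 = 0.6716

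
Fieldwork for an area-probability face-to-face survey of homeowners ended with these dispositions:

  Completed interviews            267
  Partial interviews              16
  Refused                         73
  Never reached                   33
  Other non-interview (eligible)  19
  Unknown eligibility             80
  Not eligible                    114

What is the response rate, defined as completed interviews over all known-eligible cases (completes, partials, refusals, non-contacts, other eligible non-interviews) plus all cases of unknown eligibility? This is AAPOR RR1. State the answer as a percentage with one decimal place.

54.7%

Num = 267
Denominator = 267 + 16 + 73 + 33 + 19 + 80 = 488
RR1 = 267 / 488 = 0.5471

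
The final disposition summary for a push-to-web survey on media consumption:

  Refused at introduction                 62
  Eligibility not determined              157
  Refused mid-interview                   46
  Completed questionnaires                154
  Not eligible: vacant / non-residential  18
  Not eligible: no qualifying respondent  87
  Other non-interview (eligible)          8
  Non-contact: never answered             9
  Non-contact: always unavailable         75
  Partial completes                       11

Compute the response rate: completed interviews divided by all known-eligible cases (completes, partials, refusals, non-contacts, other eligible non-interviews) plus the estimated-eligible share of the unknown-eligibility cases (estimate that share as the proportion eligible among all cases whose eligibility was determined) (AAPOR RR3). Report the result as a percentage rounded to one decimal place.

Refusal or break-off = 62 + 46 = 108
No contact after all attempts = 9 + 75 = 84
Not eligible = 87 + 18 = 105
Top → 154
Determined eligible → 154 + 11 + 108 + 84 + 8 = 365
e = 365 / (365 + 105) = 365 / 470 = 0.7766
Eligible share of unknowns → 0.7766 × 157 = 121.93
Denom → 365 + 121.93 = 486.93
RR3 = 154 / 486.93 = 0.3163

31.6%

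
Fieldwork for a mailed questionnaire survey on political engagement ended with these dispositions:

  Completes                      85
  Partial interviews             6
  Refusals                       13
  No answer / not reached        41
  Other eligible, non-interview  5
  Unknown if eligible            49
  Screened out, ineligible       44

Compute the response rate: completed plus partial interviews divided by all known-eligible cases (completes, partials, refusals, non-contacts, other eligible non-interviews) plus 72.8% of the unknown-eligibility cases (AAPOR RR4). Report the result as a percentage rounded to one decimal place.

49.0%

Numerator = 85 + 6 = 91
Eligible (known) = 85 + 6 + 13 + 41 + 5 = 150
e × U = 0.7280 × 49 = 35.67
Base = 150 + 35.67 = 185.67
RR4 = 91 / 185.67 = 0.4901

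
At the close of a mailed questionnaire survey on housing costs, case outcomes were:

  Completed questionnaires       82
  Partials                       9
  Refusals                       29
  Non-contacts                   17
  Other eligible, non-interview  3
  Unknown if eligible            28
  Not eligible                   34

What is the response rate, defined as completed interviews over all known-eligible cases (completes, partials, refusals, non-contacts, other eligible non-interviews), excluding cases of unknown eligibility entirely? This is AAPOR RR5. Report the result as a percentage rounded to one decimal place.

Top → 82
Denom → 82 + 9 + 29 + 17 + 3 = 140
RR5 = 82 / 140 = 0.5857

58.6%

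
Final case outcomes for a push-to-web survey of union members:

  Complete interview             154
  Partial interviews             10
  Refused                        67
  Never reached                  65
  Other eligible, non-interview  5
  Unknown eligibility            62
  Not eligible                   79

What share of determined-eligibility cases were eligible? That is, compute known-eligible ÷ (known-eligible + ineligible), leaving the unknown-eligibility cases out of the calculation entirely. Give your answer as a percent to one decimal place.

79.2%

Known eligible → 154 + 10 + 67 + 65 + 5 = 301
e = 301 / (301 + 79) = 301 / 380 = 0.7921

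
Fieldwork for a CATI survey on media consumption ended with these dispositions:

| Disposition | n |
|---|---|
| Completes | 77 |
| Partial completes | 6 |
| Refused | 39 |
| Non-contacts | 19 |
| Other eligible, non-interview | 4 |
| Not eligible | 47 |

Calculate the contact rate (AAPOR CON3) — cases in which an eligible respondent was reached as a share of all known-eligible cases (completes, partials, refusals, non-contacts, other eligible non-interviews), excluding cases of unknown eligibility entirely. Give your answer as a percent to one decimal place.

86.9%

Numerator: 77 + 6 + 39 + 4 = 126
Denominator: 77 + 6 + 39 + 19 + 4 = 145
CON3 = 126 / 145 = 0.8690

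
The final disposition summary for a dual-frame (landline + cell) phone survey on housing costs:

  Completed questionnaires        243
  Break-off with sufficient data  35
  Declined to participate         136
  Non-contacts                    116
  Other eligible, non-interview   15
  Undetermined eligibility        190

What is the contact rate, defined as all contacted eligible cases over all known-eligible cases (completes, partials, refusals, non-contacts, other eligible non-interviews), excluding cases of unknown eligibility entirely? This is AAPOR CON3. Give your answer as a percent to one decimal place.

Num = 243 + 35 + 136 + 15 = 429
Denominator = 243 + 35 + 136 + 116 + 15 = 545
CON3 = 429 / 545 = 0.7872

78.7%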